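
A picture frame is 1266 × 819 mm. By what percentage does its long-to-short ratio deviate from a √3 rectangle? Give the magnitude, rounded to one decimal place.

Ratio = 1266 / 819 ≈ 1.5458.
Ideal root-3 ≈ 1.7321. |1.5458 − 1.7321| / 1.7321 ≈ 10.76% → 10.8%.

10.8%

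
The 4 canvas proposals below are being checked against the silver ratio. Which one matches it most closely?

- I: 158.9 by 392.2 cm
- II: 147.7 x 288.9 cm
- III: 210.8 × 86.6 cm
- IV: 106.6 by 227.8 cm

III

Ratios (long/short): I ≈ 2.468; II ≈ 1.956; III ≈ 2.434; IV ≈ 2.137.
silver ratio ≈ 2.414; option III is nearest (Δ 0.020).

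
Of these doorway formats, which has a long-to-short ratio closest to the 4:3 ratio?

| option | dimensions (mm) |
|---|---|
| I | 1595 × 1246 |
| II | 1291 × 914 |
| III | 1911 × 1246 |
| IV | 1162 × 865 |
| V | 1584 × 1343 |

Target 4:3 ≈ 1.333.
I: 1.280 (Δ0.053)  II: 1.412 (Δ0.079)  III: 1.534 (Δ0.201)  IV: 1.343 (Δ0.010)  V: 1.179 (Δ0.154)

IV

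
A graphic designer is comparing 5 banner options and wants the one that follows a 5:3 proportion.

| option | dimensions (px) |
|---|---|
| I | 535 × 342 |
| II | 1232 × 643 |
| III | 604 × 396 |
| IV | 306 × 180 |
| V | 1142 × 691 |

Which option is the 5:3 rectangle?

Ratios (long/short): I ≈ 1.564; II ≈ 1.916; III ≈ 1.525; IV ≈ 1.700; V ≈ 1.653.
5:3 ≈ 1.667; option V is nearest (Δ 0.014).

V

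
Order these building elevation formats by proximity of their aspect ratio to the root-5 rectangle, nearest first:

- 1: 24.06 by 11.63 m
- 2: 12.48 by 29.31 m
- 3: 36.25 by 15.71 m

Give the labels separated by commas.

Ratios: 1 = 24.06 / 11.63 ≈ 2.069; 2 = 29.31 / 12.48 ≈ 2.349; 3 = 36.25 / 15.71 ≈ 2.307.
|Δ from 2.236|: 1 0.167; 2 0.113; 3 0.071.

3, 2, 1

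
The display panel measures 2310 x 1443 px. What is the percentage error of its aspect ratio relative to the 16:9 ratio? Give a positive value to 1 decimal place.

10.0%

Ratio = 2310 / 1443 ≈ 1.6008.
Ideal 16:9 ≈ 1.7778. |1.6008 − 1.7778| / 1.7778 ≈ 9.96% → 10.0%.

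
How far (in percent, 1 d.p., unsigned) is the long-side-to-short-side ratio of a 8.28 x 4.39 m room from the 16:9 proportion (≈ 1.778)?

Ratio = 8.28 / 4.39 ≈ 1.8861.
Ideal 16:9 ≈ 1.7778. |1.8861 − 1.7778| / 1.7778 ≈ 6.09% → 6.1%.

6.1%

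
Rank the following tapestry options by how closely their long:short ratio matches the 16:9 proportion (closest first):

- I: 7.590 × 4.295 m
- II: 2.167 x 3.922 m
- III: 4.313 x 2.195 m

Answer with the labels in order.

Ratios: I = 7.590 / 4.295 ≈ 1.767; II = 3.922 / 2.167 ≈ 1.810; III = 4.313 / 2.195 ≈ 1.965.
|Δ from 1.778|: I 0.011; II 0.032; III 0.187.

I, II, III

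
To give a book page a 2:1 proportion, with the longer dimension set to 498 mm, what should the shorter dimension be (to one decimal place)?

249.0 mm

2:1 = 2.00000.
Shorter side = 498 ÷ 2.00000 ≈ 249.000 → 249.0 mm.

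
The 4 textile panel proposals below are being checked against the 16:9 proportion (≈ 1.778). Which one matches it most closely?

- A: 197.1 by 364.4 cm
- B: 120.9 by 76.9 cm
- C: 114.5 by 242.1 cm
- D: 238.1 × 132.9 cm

D

Ratios (long/short): A ≈ 1.849; B ≈ 1.572; C ≈ 2.114; D ≈ 1.792.
16:9 ≈ 1.778; option D is nearest (Δ 0.014).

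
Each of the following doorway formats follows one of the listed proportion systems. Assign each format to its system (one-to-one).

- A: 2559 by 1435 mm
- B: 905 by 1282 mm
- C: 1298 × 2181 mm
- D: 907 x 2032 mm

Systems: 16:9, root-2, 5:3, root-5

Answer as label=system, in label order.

Ratios: A ≈ 1.783; B ≈ 1.417; C ≈ 1.680; D ≈ 2.240.
Targets: 16:9 ≈ 1.778; root-2 ≈ 1.414; 5:3 ≈ 1.667; root-5 ≈ 2.236.

A=16:9, B=root-2, C=5:3, D=root-5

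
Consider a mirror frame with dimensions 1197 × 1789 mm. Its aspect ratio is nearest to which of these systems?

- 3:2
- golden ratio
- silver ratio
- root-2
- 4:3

3:2

Ratio = 1789 / 1197 ≈ 1.495.
Distances: 3:2 1.500 (Δ 0.005); golden ratio 1.618 (Δ 0.123); silver ratio 2.414 (Δ 0.919); root-2 1.414 (Δ 0.081); 4:3 1.333 (Δ 0.162).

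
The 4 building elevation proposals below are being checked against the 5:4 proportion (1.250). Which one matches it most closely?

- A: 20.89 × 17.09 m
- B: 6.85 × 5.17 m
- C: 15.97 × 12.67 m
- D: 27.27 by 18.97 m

Ratios (long/short): A ≈ 1.222; B ≈ 1.325; C ≈ 1.260; D ≈ 1.438.
5:4 ≈ 1.250; option C is nearest (Δ 0.010).

C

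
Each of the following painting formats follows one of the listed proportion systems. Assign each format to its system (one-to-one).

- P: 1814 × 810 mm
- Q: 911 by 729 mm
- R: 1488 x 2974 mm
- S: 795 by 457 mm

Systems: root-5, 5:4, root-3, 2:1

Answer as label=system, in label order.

P = 1814/810 ≈ 2.240 → root-5 (2.236)
Q = 911/729 ≈ 1.250 → 5:4 (1.250)
R = 2974/1488 ≈ 1.999 → 2:1 (2.000)
S = 795/457 ≈ 1.740 → root-3 (1.732)

P=root-5, Q=5:4, R=2:1, S=root-3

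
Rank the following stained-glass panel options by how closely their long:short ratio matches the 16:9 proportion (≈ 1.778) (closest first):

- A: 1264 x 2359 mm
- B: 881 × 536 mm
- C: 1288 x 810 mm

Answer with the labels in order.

A, B, C

Ratios: A = 2359 / 1264 ≈ 1.866; B = 881 / 536 ≈ 1.644; C = 1288 / 810 ≈ 1.590.
|Δ from 1.778|: A 0.088; B 0.134; C 0.188.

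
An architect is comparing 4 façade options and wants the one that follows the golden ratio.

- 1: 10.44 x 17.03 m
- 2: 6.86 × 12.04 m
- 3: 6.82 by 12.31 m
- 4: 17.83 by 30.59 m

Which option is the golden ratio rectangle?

Target golden ratio ≈ 1.618.
1: 1.631 (Δ0.013)  2: 1.755 (Δ0.137)  3: 1.805 (Δ0.187)  4: 1.716 (Δ0.098)

1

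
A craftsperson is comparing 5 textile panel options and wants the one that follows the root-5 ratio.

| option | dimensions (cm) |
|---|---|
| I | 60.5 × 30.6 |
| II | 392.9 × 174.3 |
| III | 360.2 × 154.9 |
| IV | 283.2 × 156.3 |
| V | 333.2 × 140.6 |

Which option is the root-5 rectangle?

Target root-5 ≈ 2.236.
I: 1.977 (Δ0.259)  II: 2.254 (Δ0.018)  III: 2.325 (Δ0.089)  IV: 1.812 (Δ0.424)  V: 2.370 (Δ0.134)

II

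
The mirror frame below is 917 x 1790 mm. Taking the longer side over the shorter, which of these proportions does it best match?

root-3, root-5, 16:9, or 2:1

Ratio = 1790 / 917 ≈ 1.952.
Distances: root-3 1.732 (Δ 0.220); root-5 2.236 (Δ 0.284); 16:9 1.778 (Δ 0.174); 2:1 2.000 (Δ 0.048).

2:1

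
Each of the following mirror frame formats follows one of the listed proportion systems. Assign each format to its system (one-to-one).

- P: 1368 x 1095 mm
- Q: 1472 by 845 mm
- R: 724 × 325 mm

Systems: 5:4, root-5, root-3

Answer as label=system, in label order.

P=5:4, Q=root-3, R=root-5

Ratios: P ≈ 1.249; Q ≈ 1.742; R ≈ 2.228.
Targets: 5:4 ≈ 1.250; root-5 ≈ 2.236; root-3 ≈ 1.732.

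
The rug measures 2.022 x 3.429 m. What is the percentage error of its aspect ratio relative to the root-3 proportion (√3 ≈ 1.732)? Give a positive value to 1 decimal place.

Ratio = 3.429 / 2.022 ≈ 1.6958.
Ideal root-3 ≈ 1.7321. |1.6958 − 1.7321| / 1.7321 ≈ 2.10% → 2.1%.

2.1%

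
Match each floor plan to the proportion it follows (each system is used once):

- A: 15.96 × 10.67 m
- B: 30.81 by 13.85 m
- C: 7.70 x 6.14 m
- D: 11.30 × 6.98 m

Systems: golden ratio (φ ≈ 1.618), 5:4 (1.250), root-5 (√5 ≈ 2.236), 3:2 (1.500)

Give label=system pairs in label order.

A = 15.96/10.67 ≈ 1.496 → 3:2 (1.500)
B = 30.81/13.85 ≈ 2.225 → root-5 (2.236)
C = 7.70/6.14 ≈ 1.254 → 5:4 (1.250)
D = 11.30/6.98 ≈ 1.619 → golden ratio (1.618)

A=3:2, B=root-5, C=5:4, D=golden ratio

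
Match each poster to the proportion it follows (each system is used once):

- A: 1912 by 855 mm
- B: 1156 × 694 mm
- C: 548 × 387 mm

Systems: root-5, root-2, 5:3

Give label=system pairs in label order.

A=root-5, B=5:3, C=root-2

Ratios: A ≈ 2.236; B ≈ 1.666; C ≈ 1.416.
Targets: root-5 ≈ 2.236; root-2 ≈ 1.414; 5:3 ≈ 1.667.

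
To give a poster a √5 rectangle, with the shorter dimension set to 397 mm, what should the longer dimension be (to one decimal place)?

887.7 mm

root-5 ≈ 2.23607.
Longer side = 397 × 2.23607 ≈ 887.720 → 887.7 mm.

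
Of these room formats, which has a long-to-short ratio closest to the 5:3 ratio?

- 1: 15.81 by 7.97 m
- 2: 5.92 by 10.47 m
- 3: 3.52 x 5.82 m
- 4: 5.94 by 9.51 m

Ratios (long/short): 1 ≈ 1.984; 2 ≈ 1.769; 3 ≈ 1.653; 4 ≈ 1.601.
5:3 ≈ 1.667; option 3 is nearest (Δ 0.014).

3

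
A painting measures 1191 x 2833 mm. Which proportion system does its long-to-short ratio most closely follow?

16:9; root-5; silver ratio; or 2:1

2833/1191 ≈ 2.379. Nearest candidates are silver ratio (2.414, off by 0.035) and root-5 (2.236, off by 0.143).

silver ratio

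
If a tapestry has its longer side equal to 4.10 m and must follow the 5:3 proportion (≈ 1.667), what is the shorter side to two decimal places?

5:3 ≈ 1.66667.
Shorter side = 4.10 ÷ 1.66667 ≈ 2.4600 → 2.46 m.

2.46 m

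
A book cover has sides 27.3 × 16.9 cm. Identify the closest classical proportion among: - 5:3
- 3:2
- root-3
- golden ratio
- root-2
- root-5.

Ratio = 27.3 / 16.9 ≈ 1.615.
Distances: 5:3 1.667 (Δ 0.052); 3:2 1.500 (Δ 0.115); root-3 1.732 (Δ 0.117); golden ratio 1.618 (Δ 0.003); root-2 1.414 (Δ 0.201); root-5 2.236 (Δ 0.621).

golden ratio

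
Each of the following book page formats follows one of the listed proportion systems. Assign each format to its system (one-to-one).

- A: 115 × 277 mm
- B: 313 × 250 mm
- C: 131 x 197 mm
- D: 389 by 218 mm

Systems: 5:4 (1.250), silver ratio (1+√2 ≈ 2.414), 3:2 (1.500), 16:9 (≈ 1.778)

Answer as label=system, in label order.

A=silver ratio, B=5:4, C=3:2, D=16:9

Ratios: A ≈ 2.409; B ≈ 1.252; C ≈ 1.504; D ≈ 1.784.
Targets: 5:4 ≈ 1.250; silver ratio ≈ 2.414; 3:2 ≈ 1.500; 16:9 ≈ 1.778.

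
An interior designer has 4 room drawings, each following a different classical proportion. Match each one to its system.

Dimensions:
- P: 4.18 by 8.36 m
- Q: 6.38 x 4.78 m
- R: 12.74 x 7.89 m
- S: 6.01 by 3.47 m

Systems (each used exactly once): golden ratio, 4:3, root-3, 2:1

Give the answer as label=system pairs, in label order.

P=2:1, Q=4:3, R=golden ratio, S=root-3

P = 8.36/4.18 ≈ 2.000 → 2:1 (2.000)
Q = 6.38/4.78 ≈ 1.335 → 4:3 (1.333)
R = 12.74/7.89 ≈ 1.615 → golden ratio (1.618)
S = 6.01/3.47 ≈ 1.732 → root-3 (1.732)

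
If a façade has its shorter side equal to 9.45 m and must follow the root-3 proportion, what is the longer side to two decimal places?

16.37 m

root-3 ≈ 1.73205.
Longer side = 9.45 × 1.73205 ≈ 16.3679 → 16.37 m.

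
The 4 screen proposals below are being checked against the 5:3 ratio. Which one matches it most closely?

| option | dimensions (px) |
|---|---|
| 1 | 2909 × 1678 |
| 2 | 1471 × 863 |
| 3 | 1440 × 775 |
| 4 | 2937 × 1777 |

Ratios (long/short): 1 ≈ 1.734; 2 ≈ 1.705; 3 ≈ 1.858; 4 ≈ 1.653.
5:3 ≈ 1.667; option 4 is nearest (Δ 0.014).

4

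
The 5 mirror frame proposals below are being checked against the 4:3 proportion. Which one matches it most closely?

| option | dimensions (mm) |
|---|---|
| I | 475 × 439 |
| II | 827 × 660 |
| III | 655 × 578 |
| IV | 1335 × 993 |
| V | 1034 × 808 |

Ratios (long/short): I ≈ 1.082; II ≈ 1.253; III ≈ 1.133; IV ≈ 1.344; V ≈ 1.280.
4:3 ≈ 1.333; option IV is nearest (Δ 0.011).

IV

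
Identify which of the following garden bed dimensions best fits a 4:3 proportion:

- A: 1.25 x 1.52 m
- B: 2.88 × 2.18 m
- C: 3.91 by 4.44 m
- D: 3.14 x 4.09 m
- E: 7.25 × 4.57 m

Target 4:3 ≈ 1.333.
A: 1.216 (Δ0.117)  B: 1.321 (Δ0.012)  C: 1.136 (Δ0.197)  D: 1.303 (Δ0.030)  E: 1.586 (Δ0.253)

B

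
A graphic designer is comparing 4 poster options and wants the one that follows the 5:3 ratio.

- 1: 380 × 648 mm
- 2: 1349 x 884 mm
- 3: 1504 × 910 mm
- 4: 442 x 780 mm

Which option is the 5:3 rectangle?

3

Ratios (long/short): 1 ≈ 1.705; 2 ≈ 1.526; 3 ≈ 1.653; 4 ≈ 1.765.
5:3 ≈ 1.667; option 3 is nearest (Δ 0.014).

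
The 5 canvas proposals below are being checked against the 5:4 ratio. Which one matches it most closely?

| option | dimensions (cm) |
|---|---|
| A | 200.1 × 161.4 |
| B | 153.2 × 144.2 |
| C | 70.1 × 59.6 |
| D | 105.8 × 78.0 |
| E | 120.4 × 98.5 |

A

Target 5:4 ≈ 1.250.
A: 1.240 (Δ0.010)  B: 1.062 (Δ0.188)  C: 1.176 (Δ0.074)  D: 1.356 (Δ0.106)  E: 1.222 (Δ0.028)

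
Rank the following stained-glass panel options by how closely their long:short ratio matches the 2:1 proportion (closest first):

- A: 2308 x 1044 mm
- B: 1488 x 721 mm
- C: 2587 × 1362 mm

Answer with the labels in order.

A: 2308/1044 ≈ 2.211 → |2.211 − 2.000| = 0.211
B: 1488/721 ≈ 2.064 → |2.064 − 2.000| = 0.064
C: 2587/1362 ≈ 1.899 → |1.899 − 2.000| = 0.101

B, C, A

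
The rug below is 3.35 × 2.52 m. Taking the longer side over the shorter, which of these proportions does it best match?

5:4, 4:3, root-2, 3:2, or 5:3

3.35/2.52 ≈ 1.329. Nearest candidates are 4:3 (1.333, off by 0.004) and 5:4 (1.250, off by 0.079).

4:3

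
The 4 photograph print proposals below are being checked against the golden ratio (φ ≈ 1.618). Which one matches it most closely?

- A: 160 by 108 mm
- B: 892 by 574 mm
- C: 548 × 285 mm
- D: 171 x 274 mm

D

Ratios (long/short): A ≈ 1.481; B ≈ 1.554; C ≈ 1.923; D ≈ 1.602.
golden ratio ≈ 1.618; option D is nearest (Δ 0.016).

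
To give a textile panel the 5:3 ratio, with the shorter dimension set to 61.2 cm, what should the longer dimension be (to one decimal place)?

102.0 cm

5:3 ≈ 1.66667.
Longer side = 61.2 × 1.66667 ≈ 102.000 → 102.0 cm.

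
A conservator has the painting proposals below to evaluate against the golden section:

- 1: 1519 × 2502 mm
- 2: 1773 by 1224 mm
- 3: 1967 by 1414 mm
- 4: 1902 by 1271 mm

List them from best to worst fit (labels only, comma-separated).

Ratios: 1 = 2502 / 1519 ≈ 1.647; 2 = 1773 / 1224 ≈ 1.449; 3 = 1967 / 1414 ≈ 1.391; 4 = 1902 / 1271 ≈ 1.496.
|Δ from 1.618|: 1 0.029; 2 0.169; 3 0.227; 4 0.122.

1, 4, 2, 3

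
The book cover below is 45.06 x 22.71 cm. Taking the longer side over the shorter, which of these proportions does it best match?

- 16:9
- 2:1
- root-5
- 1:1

2:1

45.06/22.71 ≈ 1.984. Nearest candidates are 2:1 (2.000, off by 0.016) and 16:9 (1.778, off by 0.206).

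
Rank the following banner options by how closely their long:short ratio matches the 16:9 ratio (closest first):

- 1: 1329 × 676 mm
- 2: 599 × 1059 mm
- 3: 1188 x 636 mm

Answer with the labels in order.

2, 3, 1

Ratios: 1 = 1329 / 676 ≈ 1.966; 2 = 1059 / 599 ≈ 1.768; 3 = 1188 / 636 ≈ 1.868.
|Δ from 1.778|: 1 0.188; 2 0.010; 3 0.090.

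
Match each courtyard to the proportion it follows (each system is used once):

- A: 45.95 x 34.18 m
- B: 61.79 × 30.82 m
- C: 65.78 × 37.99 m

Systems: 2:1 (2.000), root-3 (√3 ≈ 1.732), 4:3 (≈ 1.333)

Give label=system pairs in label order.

Ratios: A ≈ 1.344; B ≈ 2.005; C ≈ 1.732.
Targets: 2:1 ≈ 2.000; root-3 ≈ 1.732; 4:3 ≈ 1.333.

A=4:3, B=2:1, C=root-3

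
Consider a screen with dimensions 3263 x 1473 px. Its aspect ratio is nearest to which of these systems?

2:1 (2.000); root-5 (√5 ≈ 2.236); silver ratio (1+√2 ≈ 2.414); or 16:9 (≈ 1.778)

root-5

3263/1473 ≈ 2.215. Nearest candidates are root-5 (2.236, off by 0.021) and silver ratio (2.414, off by 0.199).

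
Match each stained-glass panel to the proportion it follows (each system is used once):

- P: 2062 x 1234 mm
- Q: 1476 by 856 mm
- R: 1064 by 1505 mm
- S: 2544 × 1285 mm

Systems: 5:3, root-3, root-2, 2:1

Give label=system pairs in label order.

P = 2062/1234 ≈ 1.671 → 5:3 (1.667)
Q = 1476/856 ≈ 1.724 → root-3 (1.732)
R = 1505/1064 ≈ 1.414 → root-2 (1.414)
S = 2544/1285 ≈ 1.980 → 2:1 (2.000)

P=5:3, Q=root-3, R=root-2, S=2:1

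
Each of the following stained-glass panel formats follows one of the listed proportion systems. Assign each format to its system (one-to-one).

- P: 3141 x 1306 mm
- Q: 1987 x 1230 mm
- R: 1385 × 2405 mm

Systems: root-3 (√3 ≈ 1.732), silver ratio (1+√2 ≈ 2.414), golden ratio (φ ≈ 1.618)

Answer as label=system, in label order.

P=silver ratio, Q=golden ratio, R=root-3

P = 3141/1306 ≈ 2.405 → silver ratio (2.414)
Q = 1987/1230 ≈ 1.615 → golden ratio (1.618)
R = 2405/1385 ≈ 1.736 → root-3 (1.732)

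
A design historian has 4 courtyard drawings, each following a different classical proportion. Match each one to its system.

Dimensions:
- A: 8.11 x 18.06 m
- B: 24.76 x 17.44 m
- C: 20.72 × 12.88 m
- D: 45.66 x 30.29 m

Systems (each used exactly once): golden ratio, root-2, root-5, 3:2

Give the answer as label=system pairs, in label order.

A=root-5, B=root-2, C=golden ratio, D=3:2

Ratios: A ≈ 2.227; B ≈ 1.420; C ≈ 1.609; D ≈ 1.507.
Targets: golden ratio ≈ 1.618; root-2 ≈ 1.414; root-5 ≈ 2.236; 3:2 ≈ 1.500.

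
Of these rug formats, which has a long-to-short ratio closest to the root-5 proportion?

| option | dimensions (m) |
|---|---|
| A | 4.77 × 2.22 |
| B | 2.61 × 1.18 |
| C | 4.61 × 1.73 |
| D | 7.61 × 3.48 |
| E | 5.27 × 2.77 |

Target root-5 ≈ 2.236.
A: 2.149 (Δ0.087)  B: 2.212 (Δ0.024)  C: 2.665 (Δ0.429)  D: 2.187 (Δ0.049)  E: 1.903 (Δ0.333)

B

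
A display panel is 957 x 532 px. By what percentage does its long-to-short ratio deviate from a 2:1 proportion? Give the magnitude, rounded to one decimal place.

Ratio = 957 / 532 ≈ 1.7989.
Ideal 2:1 = 2.0000. |1.7989 − 2.0000| / 2.0000 ≈ 10.06% → 10.1%.

10.1%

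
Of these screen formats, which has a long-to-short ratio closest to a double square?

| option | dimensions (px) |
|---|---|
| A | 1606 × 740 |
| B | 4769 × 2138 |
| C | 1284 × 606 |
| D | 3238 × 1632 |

Ratios (long/short): A ≈ 2.170; B ≈ 2.231; C ≈ 2.119; D ≈ 1.984.
2:1 ≈ 2.000; option D is nearest (Δ 0.016).

D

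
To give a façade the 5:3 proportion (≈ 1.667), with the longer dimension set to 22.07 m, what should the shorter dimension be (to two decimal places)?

5:3 ≈ 1.66667.
Shorter side = 22.07 ÷ 1.66667 ≈ 13.2420 → 13.24 m.

13.24 m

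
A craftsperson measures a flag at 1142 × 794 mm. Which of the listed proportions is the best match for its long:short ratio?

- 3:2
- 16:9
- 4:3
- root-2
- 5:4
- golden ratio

root-2

Ratio = 1142 / 794 ≈ 1.438.
Distances: 3:2 1.500 (Δ 0.062); 16:9 1.778 (Δ 0.340); 4:3 1.333 (Δ 0.105); root-2 1.414 (Δ 0.024); 5:4 1.250 (Δ 0.188); golden ratio 1.618 (Δ 0.180).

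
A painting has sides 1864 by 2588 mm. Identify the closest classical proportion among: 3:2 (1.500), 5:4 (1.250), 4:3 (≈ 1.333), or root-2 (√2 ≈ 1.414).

root-2

2588/1864 ≈ 1.388. Nearest candidates are root-2 (1.414, off by 0.026) and 4:3 (1.333, off by 0.055).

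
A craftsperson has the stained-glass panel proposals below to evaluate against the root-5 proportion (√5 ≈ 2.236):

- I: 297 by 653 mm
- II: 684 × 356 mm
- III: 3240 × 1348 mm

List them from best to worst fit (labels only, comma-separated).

Ratios: I = 653 / 297 ≈ 2.199; II = 684 / 356 ≈ 1.921; III = 3240 / 1348 ≈ 2.404.
|Δ from 2.236|: I 0.037; II 0.315; III 0.168.

I, III, II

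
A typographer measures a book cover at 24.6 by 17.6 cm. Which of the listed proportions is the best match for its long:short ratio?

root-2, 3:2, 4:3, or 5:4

Ratio = 24.6 / 17.6 ≈ 1.398.
Distances: root-2 1.414 (Δ 0.016); 3:2 1.500 (Δ 0.102); 4:3 1.333 (Δ 0.065); 5:4 1.250 (Δ 0.148).

root-2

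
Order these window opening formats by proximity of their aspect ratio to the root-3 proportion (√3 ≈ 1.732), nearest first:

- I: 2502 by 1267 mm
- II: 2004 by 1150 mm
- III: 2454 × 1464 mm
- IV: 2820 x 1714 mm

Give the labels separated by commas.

II, III, IV, I

Ratios: I = 2502 / 1267 ≈ 1.975; II = 2004 / 1150 ≈ 1.743; III = 2454 / 1464 ≈ 1.676; IV = 2820 / 1714 ≈ 1.645.
|Δ from 1.732|: I 0.243; II 0.011; III 0.056; IV 0.087.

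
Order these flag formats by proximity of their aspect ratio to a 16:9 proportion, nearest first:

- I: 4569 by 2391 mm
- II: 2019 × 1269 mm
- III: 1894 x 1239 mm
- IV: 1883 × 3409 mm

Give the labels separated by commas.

Ratios: I = 4569 / 2391 ≈ 1.911; II = 2019 / 1269 ≈ 1.591; III = 1894 / 1239 ≈ 1.529; IV = 3409 / 1883 ≈ 1.810.
|Δ from 1.778|: I 0.133; II 0.187; III 0.249; IV 0.032.

IV, I, II, III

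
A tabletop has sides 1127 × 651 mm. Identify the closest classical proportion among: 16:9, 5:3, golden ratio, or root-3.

1127/651 ≈ 1.731. Nearest candidates are root-3 (1.732, off by 0.001) and 16:9 (1.778, off by 0.047).

root-3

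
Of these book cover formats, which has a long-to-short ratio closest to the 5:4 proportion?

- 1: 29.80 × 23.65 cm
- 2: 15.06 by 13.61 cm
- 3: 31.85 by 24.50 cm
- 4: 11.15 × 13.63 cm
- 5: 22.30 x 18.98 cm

Ratios (long/short): 1 ≈ 1.260; 2 ≈ 1.107; 3 ≈ 1.300; 4 ≈ 1.222; 5 ≈ 1.175.
5:4 ≈ 1.250; option 1 is nearest (Δ 0.010).

1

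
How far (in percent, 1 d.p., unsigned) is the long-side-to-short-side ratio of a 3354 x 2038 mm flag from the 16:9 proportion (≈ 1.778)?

Ratio = 3354 / 2038 ≈ 1.6457.
Ideal 16:9 ≈ 1.7778. |1.6457 − 1.7778| / 1.7778 ≈ 7.43% → 7.4%.

7.4%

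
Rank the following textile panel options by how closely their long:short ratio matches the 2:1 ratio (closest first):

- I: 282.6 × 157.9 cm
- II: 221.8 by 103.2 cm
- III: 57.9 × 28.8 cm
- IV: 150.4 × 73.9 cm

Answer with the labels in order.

III, IV, II, I

Ratios: I = 282.6 / 157.9 ≈ 1.790; II = 221.8 / 103.2 ≈ 2.149; III = 57.9 / 28.8 ≈ 2.010; IV = 150.4 / 73.9 ≈ 2.035.
|Δ from 2.000|: I 0.210; II 0.149; III 0.010; IV 0.035.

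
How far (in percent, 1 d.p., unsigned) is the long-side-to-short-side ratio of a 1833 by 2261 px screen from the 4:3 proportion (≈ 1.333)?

7.5%

Ratio = 2261 / 1833 ≈ 1.2335.
Ideal 4:3 ≈ 1.3333. |1.2335 − 1.3333| / 1.3333 ≈ 7.49% → 7.5%.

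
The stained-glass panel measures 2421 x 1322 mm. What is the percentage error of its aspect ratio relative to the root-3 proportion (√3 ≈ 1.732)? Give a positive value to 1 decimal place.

5.7%

Ratio = 2421 / 1322 ≈ 1.8313.
Ideal root-3 ≈ 1.7321. |1.8313 − 1.7321| / 1.7321 ≈ 5.73% → 5.7%.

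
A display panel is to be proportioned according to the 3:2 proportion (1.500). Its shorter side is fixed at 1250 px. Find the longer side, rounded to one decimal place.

1875.0 px

3:2 = 1.50000.
Longer side = 1250 × 1.50000 ≈ 1875.000 → 1875.0 px.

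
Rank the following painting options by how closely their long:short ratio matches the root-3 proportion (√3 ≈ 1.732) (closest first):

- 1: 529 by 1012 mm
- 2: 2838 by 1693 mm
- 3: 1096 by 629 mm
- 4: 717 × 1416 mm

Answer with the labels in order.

3, 2, 1, 4

Ratios: 1 = 1012 / 529 ≈ 1.913; 2 = 2838 / 1693 ≈ 1.676; 3 = 1096 / 629 ≈ 1.742; 4 = 1416 / 717 ≈ 1.975.
|Δ from 1.732|: 1 0.181; 2 0.056; 3 0.010; 4 0.243.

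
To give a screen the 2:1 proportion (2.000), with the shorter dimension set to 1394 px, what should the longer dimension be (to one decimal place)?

2788.0 px

2:1 = 2.00000.
Longer side = 1394 × 2.00000 ≈ 2788.000 → 2788.0 px.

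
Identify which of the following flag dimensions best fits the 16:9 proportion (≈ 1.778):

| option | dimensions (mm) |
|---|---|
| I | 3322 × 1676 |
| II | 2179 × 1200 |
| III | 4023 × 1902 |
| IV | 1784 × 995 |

Target 16:9 ≈ 1.778.
I: 1.982 (Δ0.204)  II: 1.816 (Δ0.038)  III: 2.115 (Δ0.337)  IV: 1.793 (Δ0.015)

IV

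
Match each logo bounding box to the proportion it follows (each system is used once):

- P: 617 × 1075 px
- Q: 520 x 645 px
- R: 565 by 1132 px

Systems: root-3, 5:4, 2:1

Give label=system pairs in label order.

P=root-3, Q=5:4, R=2:1

Ratios: P ≈ 1.742; Q ≈ 1.240; R ≈ 2.004.
Targets: root-3 ≈ 1.732; 5:4 ≈ 1.250; 2:1 ≈ 2.000.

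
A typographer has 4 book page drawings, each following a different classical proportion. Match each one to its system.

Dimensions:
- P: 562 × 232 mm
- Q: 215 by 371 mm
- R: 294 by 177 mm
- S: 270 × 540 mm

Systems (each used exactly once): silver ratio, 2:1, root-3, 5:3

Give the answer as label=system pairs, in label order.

P = 562/232 ≈ 2.422 → silver ratio (2.414)
Q = 371/215 ≈ 1.726 → root-3 (1.732)
R = 294/177 ≈ 1.661 → 5:3 (1.667)
S = 540/270 ≈ 2.000 → 2:1 (2.000)

P=silver ratio, Q=root-3, R=5:3, S=2:1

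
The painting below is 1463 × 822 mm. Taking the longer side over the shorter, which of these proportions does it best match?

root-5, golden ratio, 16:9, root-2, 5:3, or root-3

16:9

Ratio = 1463 / 822 ≈ 1.780.
Distances: root-5 2.236 (Δ 0.456); golden ratio 1.618 (Δ 0.162); 16:9 1.778 (Δ 0.002); root-2 1.414 (Δ 0.366); 5:3 1.667 (Δ 0.113); root-3 1.732 (Δ 0.048).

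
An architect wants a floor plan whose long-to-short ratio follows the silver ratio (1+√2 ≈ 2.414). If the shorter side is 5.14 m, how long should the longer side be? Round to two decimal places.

silver ratio ≈ 2.41421.
Longer side = 5.14 × 2.41421 ≈ 12.4090 → 12.41 m.

12.41 m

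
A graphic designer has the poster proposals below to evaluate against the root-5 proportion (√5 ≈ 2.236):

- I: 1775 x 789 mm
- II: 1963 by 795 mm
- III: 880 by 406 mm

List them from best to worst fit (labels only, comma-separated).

Ratios: I = 1775 / 789 ≈ 2.250; II = 1963 / 795 ≈ 2.469; III = 880 / 406 ≈ 2.167.
|Δ from 2.236|: I 0.014; II 0.233; III 0.069.

I, III, II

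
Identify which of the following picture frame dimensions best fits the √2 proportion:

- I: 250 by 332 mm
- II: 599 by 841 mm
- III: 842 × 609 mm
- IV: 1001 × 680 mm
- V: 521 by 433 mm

Ratios (long/short): I ≈ 1.328; II ≈ 1.404; III ≈ 1.383; IV ≈ 1.472; V ≈ 1.203.
root-2 ≈ 1.414; option II is nearest (Δ 0.010).

II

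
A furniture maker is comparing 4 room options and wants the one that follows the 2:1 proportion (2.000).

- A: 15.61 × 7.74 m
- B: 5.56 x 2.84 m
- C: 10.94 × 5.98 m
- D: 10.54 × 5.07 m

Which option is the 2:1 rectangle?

A

Target 2:1 ≈ 2.000.
A: 2.017 (Δ0.017)  B: 1.958 (Δ0.042)  C: 1.829 (Δ0.171)  D: 2.079 (Δ0.079)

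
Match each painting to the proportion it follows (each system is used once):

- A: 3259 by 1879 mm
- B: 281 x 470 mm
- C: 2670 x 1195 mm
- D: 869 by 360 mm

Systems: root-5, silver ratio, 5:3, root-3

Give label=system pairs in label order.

A = 3259/1879 ≈ 1.734 → root-3 (1.732)
B = 470/281 ≈ 1.673 → 5:3 (1.667)
C = 2670/1195 ≈ 2.234 → root-5 (2.236)
D = 869/360 ≈ 2.414 → silver ratio (2.414)

A=root-3, B=5:3, C=root-5, D=silver ratio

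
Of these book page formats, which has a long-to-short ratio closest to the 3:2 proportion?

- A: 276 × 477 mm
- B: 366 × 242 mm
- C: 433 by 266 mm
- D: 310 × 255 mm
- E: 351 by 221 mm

B

Target 3:2 ≈ 1.500.
A: 1.728 (Δ0.228)  B: 1.512 (Δ0.012)  C: 1.628 (Δ0.128)  D: 1.216 (Δ0.284)  E: 1.588 (Δ0.088)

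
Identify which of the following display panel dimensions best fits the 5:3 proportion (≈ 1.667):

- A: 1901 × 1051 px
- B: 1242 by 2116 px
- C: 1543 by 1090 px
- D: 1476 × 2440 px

Target 5:3 ≈ 1.667.
A: 1.809 (Δ0.142)  B: 1.704 (Δ0.037)  C: 1.416 (Δ0.251)  D: 1.653 (Δ0.014)

D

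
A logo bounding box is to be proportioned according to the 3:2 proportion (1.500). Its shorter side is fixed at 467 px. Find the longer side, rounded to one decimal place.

3:2 = 1.50000.
Longer side = 467 × 1.50000 ≈ 700.500 → 700.5 px.

700.5 px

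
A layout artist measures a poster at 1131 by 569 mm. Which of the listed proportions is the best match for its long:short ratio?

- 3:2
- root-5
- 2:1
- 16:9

2:1

1131/569 ≈ 1.988. Nearest candidates are 2:1 (2.000, off by 0.012) and 16:9 (1.778, off by 0.210).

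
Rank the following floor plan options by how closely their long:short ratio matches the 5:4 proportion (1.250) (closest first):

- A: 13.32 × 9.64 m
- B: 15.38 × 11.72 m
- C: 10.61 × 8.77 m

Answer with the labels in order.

C, B, A

Ratios: A = 13.32 / 9.64 ≈ 1.382; B = 15.38 / 11.72 ≈ 1.312; C = 10.61 / 8.77 ≈ 1.210.
|Δ from 1.250|: A 0.132; B 0.062; C 0.040.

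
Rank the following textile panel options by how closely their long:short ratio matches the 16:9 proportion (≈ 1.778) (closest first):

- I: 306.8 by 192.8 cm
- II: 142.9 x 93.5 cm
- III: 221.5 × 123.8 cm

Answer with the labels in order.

III, I, II

Ratios: I = 306.8 / 192.8 ≈ 1.591; II = 142.9 / 93.5 ≈ 1.528; III = 221.5 / 123.8 ≈ 1.789.
|Δ from 1.778|: I 0.187; II 0.250; III 0.011.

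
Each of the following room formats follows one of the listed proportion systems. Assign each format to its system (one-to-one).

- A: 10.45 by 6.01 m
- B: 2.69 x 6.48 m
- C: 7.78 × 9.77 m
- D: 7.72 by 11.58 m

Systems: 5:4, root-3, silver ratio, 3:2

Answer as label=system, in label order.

A=root-3, B=silver ratio, C=5:4, D=3:2

Ratios: A ≈ 1.739; B ≈ 2.409; C ≈ 1.256; D ≈ 1.500.
Targets: 5:4 ≈ 1.250; root-3 ≈ 1.732; silver ratio ≈ 2.414; 3:2 ≈ 1.500.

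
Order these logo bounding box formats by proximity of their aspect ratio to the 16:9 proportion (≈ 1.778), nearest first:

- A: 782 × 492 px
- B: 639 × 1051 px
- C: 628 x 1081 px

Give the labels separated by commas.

A: 782/492 ≈ 1.589 → |1.589 − 1.778| = 0.189
B: 1051/639 ≈ 1.645 → |1.645 − 1.778| = 0.133
C: 1081/628 ≈ 1.721 → |1.721 − 1.778| = 0.057

C, B, A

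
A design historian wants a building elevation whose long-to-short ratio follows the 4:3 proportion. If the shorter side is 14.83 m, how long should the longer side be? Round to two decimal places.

19.77 m

4:3 ≈ 1.33333.
Longer side = 14.83 × 1.33333 ≈ 19.7733 → 19.77 m.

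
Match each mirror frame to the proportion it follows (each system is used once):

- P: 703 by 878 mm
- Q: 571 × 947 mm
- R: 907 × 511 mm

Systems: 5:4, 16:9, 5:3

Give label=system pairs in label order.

P = 878/703 ≈ 1.249 → 5:4 (1.250)
Q = 947/571 ≈ 1.658 → 5:3 (1.667)
R = 907/511 ≈ 1.775 → 16:9 (1.778)

P=5:4, Q=5:3, R=16:9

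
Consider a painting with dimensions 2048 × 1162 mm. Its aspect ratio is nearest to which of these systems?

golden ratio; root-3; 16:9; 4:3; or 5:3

16:9

Ratio = 2048 / 1162 ≈ 1.762.
Distances: golden ratio 1.618 (Δ 0.144); root-3 1.732 (Δ 0.030); 16:9 1.778 (Δ 0.016); 4:3 1.333 (Δ 0.429); 5:3 1.667 (Δ 0.095).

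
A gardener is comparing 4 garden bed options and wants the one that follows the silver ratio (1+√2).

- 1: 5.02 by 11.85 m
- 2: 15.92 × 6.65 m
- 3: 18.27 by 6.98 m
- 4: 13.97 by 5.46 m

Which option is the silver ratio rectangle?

2

Target silver ratio ≈ 2.414.
1: 2.361 (Δ0.053)  2: 2.394 (Δ0.020)  3: 2.617 (Δ0.203)  4: 2.559 (Δ0.145)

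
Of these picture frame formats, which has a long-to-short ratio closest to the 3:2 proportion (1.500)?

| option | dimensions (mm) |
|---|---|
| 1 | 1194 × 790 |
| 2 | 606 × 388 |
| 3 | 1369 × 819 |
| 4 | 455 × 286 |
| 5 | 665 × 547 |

1

Ratios (long/short): 1 ≈ 1.511; 2 ≈ 1.562; 3 ≈ 1.672; 4 ≈ 1.591; 5 ≈ 1.216.
3:2 ≈ 1.500; option 1 is nearest (Δ 0.011).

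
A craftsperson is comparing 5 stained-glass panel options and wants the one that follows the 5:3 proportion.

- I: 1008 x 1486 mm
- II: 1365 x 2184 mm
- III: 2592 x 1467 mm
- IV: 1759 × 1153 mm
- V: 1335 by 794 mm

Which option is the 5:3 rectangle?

Target 5:3 ≈ 1.667.
I: 1.474 (Δ0.193)  II: 1.600 (Δ0.067)  III: 1.767 (Δ0.100)  IV: 1.526 (Δ0.141)  V: 1.681 (Δ0.014)

V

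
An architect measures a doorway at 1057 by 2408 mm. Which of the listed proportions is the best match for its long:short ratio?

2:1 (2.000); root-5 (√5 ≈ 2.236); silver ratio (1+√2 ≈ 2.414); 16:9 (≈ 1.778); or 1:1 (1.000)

2408/1057 ≈ 2.278. Nearest candidates are root-5 (2.236, off by 0.042) and silver ratio (2.414, off by 0.136).

root-5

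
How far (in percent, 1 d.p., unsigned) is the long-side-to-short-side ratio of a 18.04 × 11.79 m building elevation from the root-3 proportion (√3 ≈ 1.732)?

Ratio = 18.04 / 11.79 ≈ 1.5301.
Ideal root-3 ≈ 1.7321. |1.5301 − 1.7321| / 1.7321 ≈ 11.66% → 11.7%.

11.7%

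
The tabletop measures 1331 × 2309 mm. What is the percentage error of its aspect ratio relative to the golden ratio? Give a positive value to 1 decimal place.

Ratio = 2309 / 1331 ≈ 1.7348.
Ideal golden ratio ≈ 1.6180. |1.7348 − 1.6180| / 1.6180 ≈ 7.22% → 7.2%.

7.2%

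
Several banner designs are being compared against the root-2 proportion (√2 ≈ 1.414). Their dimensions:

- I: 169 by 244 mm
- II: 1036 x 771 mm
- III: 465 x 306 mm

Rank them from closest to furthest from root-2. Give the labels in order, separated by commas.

I, II, III

I: 244/169 ≈ 1.444 → |1.444 − 1.414| = 0.030
II: 1036/771 ≈ 1.344 → |1.344 − 1.414| = 0.070
III: 465/306 ≈ 1.520 → |1.520 − 1.414| = 0.106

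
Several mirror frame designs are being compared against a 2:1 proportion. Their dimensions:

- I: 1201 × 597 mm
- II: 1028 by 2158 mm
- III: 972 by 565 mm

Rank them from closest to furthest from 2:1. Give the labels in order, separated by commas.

Ratios: I = 1201 / 597 ≈ 2.012; II = 2158 / 1028 ≈ 2.099; III = 972 / 565 ≈ 1.720.
|Δ from 2.000|: I 0.012; II 0.099; III 0.280.

I, II, III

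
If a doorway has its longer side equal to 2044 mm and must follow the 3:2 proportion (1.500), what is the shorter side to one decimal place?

1362.7 mm

3:2 = 1.50000.
Shorter side = 2044 ÷ 1.50000 ≈ 1362.667 → 1362.7 mm.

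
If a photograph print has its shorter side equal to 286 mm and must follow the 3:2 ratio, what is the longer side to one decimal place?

429.0 mm

3:2 = 1.50000.
Longer side = 286 × 1.50000 ≈ 429.000 → 429.0 mm.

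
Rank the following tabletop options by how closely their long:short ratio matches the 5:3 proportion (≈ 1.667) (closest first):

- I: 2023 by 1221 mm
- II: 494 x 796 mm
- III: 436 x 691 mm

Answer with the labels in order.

Ratios: I = 2023 / 1221 ≈ 1.657; II = 796 / 494 ≈ 1.611; III = 691 / 436 ≈ 1.585.
|Δ from 1.667|: I 0.010; II 0.056; III 0.082.

I, II, III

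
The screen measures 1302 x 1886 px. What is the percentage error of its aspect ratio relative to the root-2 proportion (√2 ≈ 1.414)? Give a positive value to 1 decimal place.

2.4%

Ratio = 1886 / 1302 ≈ 1.4485.
Ideal root-2 ≈ 1.4142. |1.4485 − 1.4142| / 1.4142 ≈ 2.43% → 2.4%.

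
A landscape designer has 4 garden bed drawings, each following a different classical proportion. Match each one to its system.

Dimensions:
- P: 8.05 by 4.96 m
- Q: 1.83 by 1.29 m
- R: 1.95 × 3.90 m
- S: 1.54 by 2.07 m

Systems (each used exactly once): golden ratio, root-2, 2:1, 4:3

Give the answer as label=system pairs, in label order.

P=golden ratio, Q=root-2, R=2:1, S=4:3

Ratios: P ≈ 1.623; Q ≈ 1.419; R ≈ 2.000; S ≈ 1.344.
Targets: golden ratio ≈ 1.618; root-2 ≈ 1.414; 2:1 ≈ 2.000; 4:3 ≈ 1.333.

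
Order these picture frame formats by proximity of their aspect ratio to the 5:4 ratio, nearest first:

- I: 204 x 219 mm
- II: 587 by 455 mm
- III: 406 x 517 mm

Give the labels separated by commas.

III, II, I

I: 219/204 ≈ 1.074 → |1.074 − 1.250| = 0.176
II: 587/455 ≈ 1.290 → |1.290 − 1.250| = 0.040
III: 517/406 ≈ 1.273 → |1.273 − 1.250| = 0.023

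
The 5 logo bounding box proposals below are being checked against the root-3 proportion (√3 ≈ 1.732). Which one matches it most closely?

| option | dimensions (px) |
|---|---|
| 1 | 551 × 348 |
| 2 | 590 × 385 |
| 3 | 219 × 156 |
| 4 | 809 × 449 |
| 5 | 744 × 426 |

5

Target root-3 ≈ 1.732.
1: 1.583 (Δ0.149)  2: 1.532 (Δ0.200)  3: 1.404 (Δ0.328)  4: 1.802 (Δ0.070)  5: 1.746 (Δ0.014)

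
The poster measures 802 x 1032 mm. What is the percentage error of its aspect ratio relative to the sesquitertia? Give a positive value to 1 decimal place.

3.5%

Ratio = 1032 / 802 ≈ 1.2868.
Ideal 4:3 ≈ 1.3333. |1.2868 − 1.3333| / 1.3333 ≈ 3.49% → 3.5%.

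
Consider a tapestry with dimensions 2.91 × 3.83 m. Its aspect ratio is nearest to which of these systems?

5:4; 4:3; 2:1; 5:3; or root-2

4:3

3.83/2.91 ≈ 1.316. Nearest candidates are 4:3 (1.333, off by 0.017) and 5:4 (1.250, off by 0.066).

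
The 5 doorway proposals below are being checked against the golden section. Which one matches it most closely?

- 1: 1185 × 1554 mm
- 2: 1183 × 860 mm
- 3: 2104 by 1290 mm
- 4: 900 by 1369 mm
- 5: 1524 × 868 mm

Ratios (long/short): 1 ≈ 1.311; 2 ≈ 1.376; 3 ≈ 1.631; 4 ≈ 1.521; 5 ≈ 1.756.
golden ratio ≈ 1.618; option 3 is nearest (Δ 0.013).

3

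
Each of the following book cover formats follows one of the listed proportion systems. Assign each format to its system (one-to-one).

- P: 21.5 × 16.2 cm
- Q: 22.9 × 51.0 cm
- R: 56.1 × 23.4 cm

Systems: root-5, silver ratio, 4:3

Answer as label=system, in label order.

P=4:3, Q=root-5, R=silver ratio

P = 21.5/16.2 ≈ 1.327 → 4:3 (1.333)
Q = 51.0/22.9 ≈ 2.227 → root-5 (2.236)
R = 56.1/23.4 ≈ 2.397 → silver ratio (2.414)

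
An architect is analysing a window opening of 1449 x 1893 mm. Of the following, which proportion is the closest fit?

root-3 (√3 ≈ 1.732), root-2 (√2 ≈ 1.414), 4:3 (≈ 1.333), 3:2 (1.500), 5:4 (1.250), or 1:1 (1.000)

1893/1449 ≈ 1.306. Nearest candidates are 4:3 (1.333, off by 0.027) and 5:4 (1.250, off by 0.056).

4:3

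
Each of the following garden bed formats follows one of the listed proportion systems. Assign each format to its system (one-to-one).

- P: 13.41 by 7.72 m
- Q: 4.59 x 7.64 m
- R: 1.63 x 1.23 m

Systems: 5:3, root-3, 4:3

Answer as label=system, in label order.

P=root-3, Q=5:3, R=4:3

P = 13.41/7.72 ≈ 1.737 → root-3 (1.732)
Q = 7.64/4.59 ≈ 1.664 → 5:3 (1.667)
R = 1.63/1.23 ≈ 1.325 → 4:3 (1.333)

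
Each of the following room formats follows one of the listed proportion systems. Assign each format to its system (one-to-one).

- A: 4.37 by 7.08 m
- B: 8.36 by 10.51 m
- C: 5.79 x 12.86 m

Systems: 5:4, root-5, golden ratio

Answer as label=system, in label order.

A = 7.08/4.37 ≈ 1.620 → golden ratio (1.618)
B = 10.51/8.36 ≈ 1.257 → 5:4 (1.250)
C = 12.86/5.79 ≈ 2.221 → root-5 (2.236)

A=golden ratio, B=5:4, C=root-5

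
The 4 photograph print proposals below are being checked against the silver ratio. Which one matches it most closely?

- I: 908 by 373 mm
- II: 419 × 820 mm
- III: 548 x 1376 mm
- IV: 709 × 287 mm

I

Target silver ratio ≈ 2.414.
I: 2.434 (Δ0.020)  II: 1.957 (Δ0.457)  III: 2.511 (Δ0.097)  IV: 2.470 (Δ0.056)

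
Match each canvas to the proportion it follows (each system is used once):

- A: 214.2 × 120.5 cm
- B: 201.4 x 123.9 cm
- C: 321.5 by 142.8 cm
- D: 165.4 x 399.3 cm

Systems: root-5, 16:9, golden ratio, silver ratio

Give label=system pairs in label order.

Ratios: A ≈ 1.778; B ≈ 1.626; C ≈ 2.251; D ≈ 2.414.
Targets: root-5 ≈ 2.236; 16:9 ≈ 1.778; golden ratio ≈ 1.618; silver ratio ≈ 2.414.

A=16:9, B=golden ratio, C=root-5, D=silver ratio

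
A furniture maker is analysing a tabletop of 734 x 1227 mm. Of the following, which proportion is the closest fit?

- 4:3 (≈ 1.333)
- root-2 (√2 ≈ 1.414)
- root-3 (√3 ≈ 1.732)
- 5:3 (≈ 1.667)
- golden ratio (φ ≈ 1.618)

Ratio = 1227 / 734 ≈ 1.672.
Distances: 4:3 1.333 (Δ 0.339); root-2 1.414 (Δ 0.258); root-3 1.732 (Δ 0.060); 5:3 1.667 (Δ 0.005); golden ratio 1.618 (Δ 0.054).

5:3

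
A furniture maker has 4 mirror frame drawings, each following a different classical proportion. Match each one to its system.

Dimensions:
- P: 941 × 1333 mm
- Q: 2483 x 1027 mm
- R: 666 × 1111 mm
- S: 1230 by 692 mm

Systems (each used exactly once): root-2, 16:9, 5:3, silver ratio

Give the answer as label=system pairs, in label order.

P = 1333/941 ≈ 1.417 → root-2 (1.414)
Q = 2483/1027 ≈ 2.418 → silver ratio (2.414)
R = 1111/666 ≈ 1.668 → 5:3 (1.667)
S = 1230/692 ≈ 1.777 → 16:9 (1.778)

P=root-2, Q=silver ratio, R=5:3, S=16:9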